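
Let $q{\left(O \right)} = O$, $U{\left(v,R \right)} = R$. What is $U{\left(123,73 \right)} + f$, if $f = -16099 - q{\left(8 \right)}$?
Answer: $-16034$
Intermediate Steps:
$f = -16107$ ($f = -16099 - 8 = -16107$)
$U{\left(123,73 \right)} + f = 73 - 16107 = -16034$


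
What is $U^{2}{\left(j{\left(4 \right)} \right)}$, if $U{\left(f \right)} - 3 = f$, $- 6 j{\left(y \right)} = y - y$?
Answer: $9$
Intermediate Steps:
$j{\left(y \right)} = 0$ ($j{\left(y \right)} = - \frac{y - y}{6} = \left(- \frac{1}{6}\right) 0 = 0$)
$U{\left(f \right)} = 3 + f$
$U^{2}{\left(j{\left(4 \right)} \right)} = \left(3 + 0\right)^{2} = 3^{2} = 9$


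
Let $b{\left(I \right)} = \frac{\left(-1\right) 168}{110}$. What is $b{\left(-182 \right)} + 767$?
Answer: $\frac{42101}{55} \approx 765.47$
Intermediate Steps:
$b{\left(I \right)} = - \frac{84}{55}$ ($b{\left(I \right)} = \left(-168\right) \frac{1}{110} = - \frac{84}{55}$)
$b{\left(-182 \right)} + 767 = - \frac{84}{55} + 767 = \frac{42101}{55}$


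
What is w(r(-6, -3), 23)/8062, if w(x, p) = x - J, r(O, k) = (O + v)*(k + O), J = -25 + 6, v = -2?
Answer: 91/8062 ≈ 0.011288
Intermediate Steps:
J = -19
r(O, k) = (-2 + O)*(O + k) (r(O, k) = (O - 2)*(k + O) = (-2 + O)*(O + k))
w(x, p) = 19 + x (w(x, p) = x - 1*(-19) = x + 19 = 19 + x)
w(r(-6, -3), 23)/8062 = (19 + ((-6)² - 2*(-6) - 2*(-3) - 6*(-3)))/8062 = (19 + (36 + 12 + 6 + 18))*(1/8062) = (19 + 72)*(1/8062) = 91*(1/8062) = 91/8062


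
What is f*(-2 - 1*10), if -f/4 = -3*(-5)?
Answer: 720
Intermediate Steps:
f = -60 (f = -(-12)*(-5) = -4*15 = -60)
f*(-2 - 1*10) = -60*(-2 - 1*10) = -60*(-2 - 10) = -60*(-12) = 720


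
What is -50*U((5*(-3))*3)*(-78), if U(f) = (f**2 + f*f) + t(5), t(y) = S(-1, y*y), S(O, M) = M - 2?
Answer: 15884700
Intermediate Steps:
S(O, M) = -2 + M
t(y) = -2 + y**2 (t(y) = -2 + y*y = -2 + y**2)
U(f) = 23 + 2*f**2 (U(f) = (f**2 + f*f) + (-2 + 5**2) = (f**2 + f**2) + (-2 + 25) = 2*f**2 + 23 = 23 + 2*f**2)
-50*U((5*(-3))*3)*(-78) = -50*(23 + 2*((5*(-3))*3)**2)*(-78) = -50*(23 + 2*(-15*3)**2)*(-78) = -50*(23 + 2*(-45)**2)*(-78) = -50*(23 + 2*2025)*(-78) = -50*(23 + 4050)*(-78) = -50*4073*(-78) = -203650*(-78) = 15884700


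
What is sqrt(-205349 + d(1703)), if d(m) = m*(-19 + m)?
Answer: sqrt(2662503) ≈ 1631.7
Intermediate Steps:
sqrt(-205349 + d(1703)) = sqrt(-205349 + 1703*(-19 + 1703)) = sqrt(-205349 + 1703*1684) = sqrt(-205349 + 2867852) = sqrt(2662503)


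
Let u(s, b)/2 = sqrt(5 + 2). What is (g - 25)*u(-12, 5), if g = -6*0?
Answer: -50*sqrt(7) ≈ -132.29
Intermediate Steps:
u(s, b) = 2*sqrt(7) (u(s, b) = 2*sqrt(5 + 2) = 2*sqrt(7))
g = 0
(g - 25)*u(-12, 5) = (0 - 25)*(2*sqrt(7)) = -50*sqrt(7)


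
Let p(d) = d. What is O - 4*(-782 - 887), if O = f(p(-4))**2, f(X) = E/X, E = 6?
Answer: 26713/4 ≈ 6678.3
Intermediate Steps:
f(X) = 6/X
O = 9/4 (O = (6/(-4))**2 = (6*(-1/4))**2 = (-3/2)**2 = 9/4 ≈ 2.2500)
O - 4*(-782 - 887) = 9/4 - 4*(-782 - 887) = 9/4 - 4*(-1669) = 9/4 + 6676 = 26713/4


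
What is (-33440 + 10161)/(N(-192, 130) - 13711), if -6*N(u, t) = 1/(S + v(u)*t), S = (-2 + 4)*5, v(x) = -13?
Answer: 234652320/138206879 ≈ 1.6978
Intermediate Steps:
S = 10 (S = 2*5 = 10)
N(u, t) = -1/(6*(10 - 13*t))
(-33440 + 10161)/(N(-192, 130) - 13711) = (-33440 + 10161)/(1/(6*(-10 + 13*130)) - 13711) = -23279/(1/(6*(-10 + 1690)) - 13711) = -23279/((1/6)/1680 - 13711) = -23279/((1/6)*(1/1680) - 13711) = -23279/(1/10080 - 13711) = -23279/(-138206879/10080) = -23279*(-10080/138206879) = 234652320/138206879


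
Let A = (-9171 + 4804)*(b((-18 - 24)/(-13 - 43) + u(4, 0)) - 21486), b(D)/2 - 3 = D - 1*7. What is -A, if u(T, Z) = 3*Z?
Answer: -187715495/2 ≈ -9.3858e+7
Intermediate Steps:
b(D) = -8 + 2*D (b(D) = 6 + 2*(D - 1*7) = 6 + 2*(D - 7) = 6 + 2*(-7 + D) = 6 + (-14 + 2*D) = -8 + 2*D)
A = 187715495/2 (A = (-9171 + 4804)*((-8 + 2*((-18 - 24)/(-13 - 43) + 3*0)) - 21486) = -4367*((-8 + 2*(-42/(-56) + 0)) - 21486) = -4367*((-8 + 2*(-42*(-1/56) + 0)) - 21486) = -4367*((-8 + 2*(¾ + 0)) - 21486) = -4367*((-8 + 2*(¾)) - 21486) = -4367*((-8 + 3/2) - 21486) = -4367*(-13/2 - 21486) = -4367*(-42985/2) = 187715495/2 ≈ 9.3858e+7)
-A = -1*187715495/2 = -187715495/2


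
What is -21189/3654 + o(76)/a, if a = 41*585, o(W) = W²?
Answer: -7731947/1391130 ≈ -5.5580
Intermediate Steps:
a = 23985
-21189/3654 + o(76)/a = -21189/3654 + 76²/23985 = -21189*1/3654 + 5776*(1/23985) = -1009/174 + 5776/23985 = -7731947/1391130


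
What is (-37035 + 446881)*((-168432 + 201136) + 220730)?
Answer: 103868911164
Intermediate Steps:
(-37035 + 446881)*((-168432 + 201136) + 220730) = 409846*(32704 + 220730) = 409846*253434 = 103868911164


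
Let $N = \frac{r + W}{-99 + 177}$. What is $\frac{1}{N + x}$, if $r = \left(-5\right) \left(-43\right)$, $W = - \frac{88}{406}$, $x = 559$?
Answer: $\frac{15834}{8894807} \approx 0.0017801$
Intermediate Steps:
$W = - \frac{44}{203}$ ($W = \left(-88\right) \frac{1}{406} = - \frac{44}{203} \approx -0.21675$)
$r = 215$
$N = \frac{43601}{15834}$ ($N = \frac{215 - \frac{44}{203}}{-99 + 177} = \frac{43601}{203 \cdot 78} = \frac{43601}{203} \cdot \frac{1}{78} = \frac{43601}{15834} \approx 2.7536$)
$\frac{1}{N + x} = \frac{1}{\frac{43601}{15834} + 559} = \frac{1}{\frac{8894807}{15834}} = \frac{15834}{8894807}$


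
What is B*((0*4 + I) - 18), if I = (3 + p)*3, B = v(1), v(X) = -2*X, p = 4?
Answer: -6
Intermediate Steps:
v(X) = -2*X
B = -2 (B = -2*1 = -2)
I = 21 (I = (3 + 4)*3 = 7*3 = 21)
B*((0*4 + I) - 18) = -2*((0*4 + 21) - 18) = -2*((0 + 21) - 18) = -2*(21 - 18) = -2*3 = -6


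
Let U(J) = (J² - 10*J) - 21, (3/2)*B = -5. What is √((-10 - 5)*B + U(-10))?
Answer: √229 ≈ 15.133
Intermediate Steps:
B = -10/3 (B = (⅔)*(-5) = -10/3 ≈ -3.3333)
U(J) = -21 + J² - 10*J
√((-10 - 5)*B + U(-10)) = √((-10 - 5)*(-10/3) + (-21 + (-10)² - 10*(-10))) = √(-15*(-10/3) + (-21 + 100 + 100)) = √(50 + 179) = √229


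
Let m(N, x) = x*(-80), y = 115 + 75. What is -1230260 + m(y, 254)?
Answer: -1250580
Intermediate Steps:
y = 190
m(N, x) = -80*x
-1230260 + m(y, 254) = -1230260 - 80*254 = -1230260 - 20320 = -1250580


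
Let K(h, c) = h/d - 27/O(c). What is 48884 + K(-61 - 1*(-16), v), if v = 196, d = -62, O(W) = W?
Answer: 297022757/6076 ≈ 48885.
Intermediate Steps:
K(h, c) = -27/c - h/62 (K(h, c) = h/(-62) - 27/c = h*(-1/62) - 27/c = -h/62 - 27/c = -27/c - h/62)
48884 + K(-61 - 1*(-16), v) = 48884 + (-27/196 - (-61 - 1*(-16))/62) = 48884 + (-27*1/196 - (-61 + 16)/62) = 48884 + (-27/196 - 1/62*(-45)) = 48884 + (-27/196 + 45/62) = 48884 + 3573/6076 = 297022757/6076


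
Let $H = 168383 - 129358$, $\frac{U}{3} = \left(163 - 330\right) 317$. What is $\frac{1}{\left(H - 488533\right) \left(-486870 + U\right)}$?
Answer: $\frac{1}{290241471996} \approx 3.4454 \cdot 10^{-12}$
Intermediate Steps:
$U = -158817$ ($U = 3 \left(163 - 330\right) 317 = 3 \left(\left(-167\right) 317\right) = 3 \left(-52939\right) = -158817$)
$H = 39025$ ($H = 168383 - 129358 = 39025$)
$\frac{1}{\left(H - 488533\right) \left(-486870 + U\right)} = \frac{1}{\left(39025 - 488533\right) \left(-486870 - 158817\right)} = \frac{1}{\left(-449508\right) \left(-645687\right)} = \frac{1}{290241471996}$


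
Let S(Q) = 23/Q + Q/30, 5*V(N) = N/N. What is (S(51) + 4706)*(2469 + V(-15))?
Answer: 14822342161/1275 ≈ 1.1625e+7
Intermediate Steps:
V(N) = 1/5 (V(N) = (N/N)/5 = (1/5)*1 = 1/5)
S(Q) = 23/Q + Q/30 (S(Q) = 23/Q + Q*(1/30) = 23/Q + Q/30)
(S(51) + 4706)*(2469 + V(-15)) = ((23/51 + (1/30)*51) + 4706)*(2469 + 1/5) = ((23*(1/51) + 17/10) + 4706)*(12346/5) = ((23/51 + 17/10) + 4706)*(12346/5) = (1097/510 + 4706)*(12346/5) = (2401157/510)*(12346/5) = 14822342161/1275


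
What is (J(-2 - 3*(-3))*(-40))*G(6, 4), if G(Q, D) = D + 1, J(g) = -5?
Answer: 1000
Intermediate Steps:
G(Q, D) = 1 + D
(J(-2 - 3*(-3))*(-40))*G(6, 4) = (-5*(-40))*(1 + 4) = 200*5 = 1000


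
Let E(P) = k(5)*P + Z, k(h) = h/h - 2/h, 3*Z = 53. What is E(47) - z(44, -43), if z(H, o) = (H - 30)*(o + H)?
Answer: 478/15 ≈ 31.867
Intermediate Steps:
Z = 53/3 (Z = (⅓)*53 = 53/3 ≈ 17.667)
k(h) = 1 - 2/h
z(H, o) = (-30 + H)*(H + o)
E(P) = 53/3 + 3*P/5 (E(P) = ((-2 + 5)/5)*P + 53/3 = ((⅕)*3)*P + 53/3 = 3*P/5 + 53/3 = 53/3 + 3*P/5)
E(47) - z(44, -43) = (53/3 + (⅗)*47) - (44² - 30*44 - 30*(-43) + 44*(-43)) = (53/3 + 141/5) - (1936 - 1320 + 1290 - 1892) = 688/15 - 1*14 = 688/15 - 14 = 478/15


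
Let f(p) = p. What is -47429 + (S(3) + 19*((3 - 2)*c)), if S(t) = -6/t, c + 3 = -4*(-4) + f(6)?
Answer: -47070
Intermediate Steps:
c = 19 (c = -3 + (-4*(-4) + 6) = -3 + (16 + 6) = -3 + 22 = 19)
-47429 + (S(3) + 19*((3 - 2)*c)) = -47429 + (-6/3 + 19*((3 - 2)*19)) = -47429 + (-6*⅓ + 19*(1*19)) = -47429 + (-2 + 19*19) = -47429 + (-2 + 361) = -47429 + 359 = -47070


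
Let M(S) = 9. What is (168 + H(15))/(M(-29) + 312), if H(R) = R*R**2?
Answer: 1181/107 ≈ 11.037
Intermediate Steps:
H(R) = R**3
(168 + H(15))/(M(-29) + 312) = (168 + 15**3)/(9 + 312) = (168 + 3375)/321 = 3543*(1/321) = 1181/107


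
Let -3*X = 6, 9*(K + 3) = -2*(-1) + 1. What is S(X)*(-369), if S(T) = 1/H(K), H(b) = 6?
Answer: -123/2 ≈ -61.500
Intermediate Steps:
K = -8/3 (K = -3 + (-2*(-1) + 1)/9 = -3 + (2 + 1)/9 = -3 + (⅑)*3 = -3 + ⅓ = -8/3 ≈ -2.6667)
X = -2 (X = -⅓*6 = -2)
S(T) = ⅙ (S(T) = 1/6 = ⅙)
S(X)*(-369) = (⅙)*(-369) = -123/2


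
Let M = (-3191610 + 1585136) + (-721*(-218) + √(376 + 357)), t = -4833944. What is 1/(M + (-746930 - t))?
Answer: 2637718/6957556246791 - √733/6957556246791 ≈ 3.7911e-7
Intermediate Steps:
M = -1449296 + √733 (M = -1606474 + (157178 + √733) = -1449296 + √733 ≈ -1.4493e+6)
1/(M + (-746930 - t)) = 1/((-1449296 + √733) + (-746930 - 1*(-4833944))) = 1/((-1449296 + √733) + (-746930 + 4833944)) = 1/((-1449296 + √733) + 4087014) = 1/(2637718 + √733)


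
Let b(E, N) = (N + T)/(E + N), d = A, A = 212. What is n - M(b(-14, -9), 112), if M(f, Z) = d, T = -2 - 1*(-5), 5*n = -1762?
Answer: -2822/5 ≈ -564.40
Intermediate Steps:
n = -1762/5 (n = (⅕)*(-1762) = -1762/5 ≈ -352.40)
T = 3 (T = -2 + 5 = 3)
d = 212
b(E, N) = (3 + N)/(E + N) (b(E, N) = (N + 3)/(E + N) = (3 + N)/(E + N))
M(f, Z) = 212
n - M(b(-14, -9), 112) = -1762/5 - 1*212 = -1762/5 - 212 = -2822/5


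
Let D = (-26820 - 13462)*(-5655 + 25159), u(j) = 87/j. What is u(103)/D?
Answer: -87/80922993184 ≈ -1.0751e-9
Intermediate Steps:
D = -785660128 (D = -40282*19504 = -785660128)
u(103)/D = (87/103)/(-785660128) = (87*(1/103))*(-1/785660128) = (87/103)*(-1/785660128) = -87/80922993184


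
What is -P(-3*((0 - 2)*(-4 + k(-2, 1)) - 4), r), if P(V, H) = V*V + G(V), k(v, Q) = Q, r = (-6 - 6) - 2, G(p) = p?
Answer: -30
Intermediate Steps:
r = -14 (r = -12 - 2 = -14)
P(V, H) = V + V² (P(V, H) = V*V + V = V² + V = V + V²)
-P(-3*((0 - 2)*(-4 + k(-2, 1)) - 4), r) = -(-3*((0 - 2)*(-4 + 1) - 4))*(1 - 3*((0 - 2)*(-4 + 1) - 4)) = -(-3*(-2*(-3) - 4))*(1 - 3*(-2*(-3) - 4)) = -(-3*(6 - 4))*(1 - 3*(6 - 4)) = -(-3*2)*(1 - 3*2) = -(-6)*(1 - 6) = -(-6)*(-5) = -1*30 = -30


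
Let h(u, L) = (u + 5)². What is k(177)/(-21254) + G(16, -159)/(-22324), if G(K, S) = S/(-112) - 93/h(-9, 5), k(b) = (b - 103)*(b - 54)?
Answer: -2843395551/6642640144 ≈ -0.42805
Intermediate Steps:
h(u, L) = (5 + u)²
k(b) = (-103 + b)*(-54 + b)
G(K, S) = -93/16 - S/112 (G(K, S) = S/(-112) - 93/(5 - 9)² = S*(-1/112) - 93/((-4)²) = -S/112 - 93/16 = -93/16 - S/112)
k(177)/(-21254) + G(16, -159)/(-22324) = (5562 + 177² - 157*177)/(-21254) + (-93/16 - 1/112*(-159))/(-22324) = (5562 + 31329 - 27789)*(-1/21254) + (-93/16 + 159/112)*(-1/22324) = 9102*(-1/21254) - 123/28*(-1/22324) = -4551/10627 + 123/625072 = -2843395551/6642640144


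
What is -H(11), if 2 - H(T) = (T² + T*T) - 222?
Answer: 18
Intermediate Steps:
H(T) = 224 - 2*T² (H(T) = 2 - ((T² + T*T) - 222) = 2 - ((T² + T²) - 222) = 2 - (2*T² - 222) = 2 - (-222 + 2*T²) = 2 + (222 - 2*T²) = 224 - 2*T²)
-H(11) = -(224 - 2*11²) = -(224 - 2*121) = -(224 - 242) = -1*(-18) = 18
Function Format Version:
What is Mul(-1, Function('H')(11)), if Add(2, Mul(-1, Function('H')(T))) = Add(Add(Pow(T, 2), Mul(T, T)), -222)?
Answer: 18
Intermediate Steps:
Function('H')(T) = Add(224, Mul(-2, Pow(T, 2))) (Function('H')(T) = Add(2, Mul(-1, Add(Add(Pow(T, 2), Mul(T, T)), -222))) = Add(2, Mul(-1, Add(Add(Pow(T, 2), Pow(T, 2)), -222))) = Add(2, Mul(-1, Add(Mul(2, Pow(T, 2)), -222))) = Add(2, Mul(-1, Add(-222, Mul(2, Pow(T, 2))))) = Add(2, Add(222, Mul(-2, Pow(T, 2)))) = Add(224, Mul(-2, Pow(T, 2))))
Mul(-1, Function('H')(11)) = Mul(-1, Add(224, Mul(-2, Pow(11, 2)))) = Mul(-1, Add(224, Mul(-2, 121))) = Mul(-1, Add(224, -242)) = Mul(-1, -18) = 18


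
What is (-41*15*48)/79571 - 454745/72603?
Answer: -38327754955/5777093313 ≈ -6.6344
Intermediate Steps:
(-41*15*48)/79571 - 454745/72603 = -615*48*(1/79571) - 454745*1/72603 = -29520*1/79571 - 454745/72603 = -29520/79571 - 454745/72603 = -38327754955/5777093313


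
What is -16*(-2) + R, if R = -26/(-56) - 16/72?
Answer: 8125/252 ≈ 32.242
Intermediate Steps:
R = 61/252 (R = -26*(-1/56) - 16*1/72 = 13/28 - 2/9 = 61/252 ≈ 0.24206)
-16*(-2) + R = -16*(-2) + 61/252 = 32 + 61/252 = 8125/252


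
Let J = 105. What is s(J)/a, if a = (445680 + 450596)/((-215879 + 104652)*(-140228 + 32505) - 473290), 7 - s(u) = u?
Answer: -587080408719/448138 ≈ -1.3100e+6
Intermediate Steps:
s(u) = 7 - u
a = 896276/11981232831 (a = 896276/(-111227*(-107723) - 473290) = 896276/(11981706121 - 473290) = 896276/11981232831 ≈ 7.4807e-5)
s(J)/a = (7 - 1*105)/(896276/11981232831) = (7 - 105)*(11981232831/896276) = -98*11981232831/896276 = -587080408719/448138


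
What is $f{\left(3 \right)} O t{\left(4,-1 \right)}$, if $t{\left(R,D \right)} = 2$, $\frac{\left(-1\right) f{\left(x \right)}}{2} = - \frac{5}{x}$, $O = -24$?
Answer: $-160$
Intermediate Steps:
$f{\left(x \right)} = \frac{10}{x}$ ($f{\left(x \right)} = - 2 \left(- \frac{5}{x}\right) = \frac{10}{x}$)
$f{\left(3 \right)} O t{\left(4,-1 \right)} = \frac{10}{3} \left(-24\right) 2 = \left(-80\right) 2 = -160$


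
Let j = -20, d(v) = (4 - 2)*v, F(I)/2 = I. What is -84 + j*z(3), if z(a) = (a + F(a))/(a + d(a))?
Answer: -104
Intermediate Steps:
F(I) = 2*I
d(v) = 2*v
z(a) = 1 (z(a) = (a + 2*a)/(a + 2*a) = (3*a)/((3*a)) = (3*a)*(1/(3*a)) = 1)
-84 + j*z(3) = -84 - 20*1 = -84 - 20 = -104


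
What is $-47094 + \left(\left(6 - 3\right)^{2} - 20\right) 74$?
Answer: $-47908$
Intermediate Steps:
$-47094 + \left(\left(6 - 3\right)^{2} - 20\right) 74 = -47094 + \left(3^{2} - 20\right) 74 = -47094 + \left(9 - 20\right) 74 = -47094 - 814 = -47908$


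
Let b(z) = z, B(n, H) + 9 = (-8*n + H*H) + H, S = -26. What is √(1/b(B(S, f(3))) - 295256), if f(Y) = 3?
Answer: I*√13145092165/211 ≈ 543.38*I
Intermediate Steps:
B(n, H) = -9 + H + H² - 8*n (B(n, H) = -9 + ((-8*n + H*H) + H) = -9 + ((-8*n + H²) + H) = -9 + ((H² - 8*n) + H) = -9 + (H + H² - 8*n) = -9 + H + H² - 8*n)
√(1/b(B(S, f(3))) - 295256) = √(1/(-9 + 3 + 3² - 8*(-26)) - 295256) = √(1/(-9 + 3 + 9 + 208) - 295256) = √(1/211 - 295256) = √(-62299015/211) = I*√13145092165/211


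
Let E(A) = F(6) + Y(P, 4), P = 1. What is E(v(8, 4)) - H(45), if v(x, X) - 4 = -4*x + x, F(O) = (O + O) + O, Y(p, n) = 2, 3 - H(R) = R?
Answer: 62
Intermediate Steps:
H(R) = 3 - R
F(O) = 3*O (F(O) = 2*O + O = 3*O)
v(x, X) = 4 - 3*x (v(x, X) = 4 + (-4*x + x) = 4 - 3*x)
E(A) = 20 (E(A) = 3*6 + 2 = 18 + 2 = 20)
E(v(8, 4)) - H(45) = 20 - (3 - 1*45) = 20 - (3 - 45) = 20 - 1*(-42) = 20 + 42 = 62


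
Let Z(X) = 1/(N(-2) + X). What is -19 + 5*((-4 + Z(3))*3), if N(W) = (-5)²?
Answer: -2197/28 ≈ -78.464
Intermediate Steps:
N(W) = 25
Z(X) = 1/(25 + X)
-19 + 5*((-4 + Z(3))*3) = -19 + 5*((-4 + 1/(25 + 3))*3) = -19 + 5*((-4 + 1/28)*3) = -19 + 5*(-111/28*3) = -19 + 5*(-333/28) = -19 - 1665/28 = -2197/28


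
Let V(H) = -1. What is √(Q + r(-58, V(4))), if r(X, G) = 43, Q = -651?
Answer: 4*I*√38 ≈ 24.658*I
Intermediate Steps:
√(Q + r(-58, V(4))) = √(-651 + 43) = √(-608) = 4*I*√38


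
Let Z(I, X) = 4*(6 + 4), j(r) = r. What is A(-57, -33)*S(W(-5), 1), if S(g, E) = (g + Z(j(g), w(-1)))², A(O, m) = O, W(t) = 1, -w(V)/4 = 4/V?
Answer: -95817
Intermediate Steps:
w(V) = -16/V
Z(I, X) = 40 (Z(I, X) = 4*10 = 40)
S(g, E) = (40 + g)² (S(g, E) = (g + 40)² = (40 + g)²)
A(-57, -33)*S(W(-5), 1) = -57*(40 + 1)² = -57*41² = -57*1681 = -95817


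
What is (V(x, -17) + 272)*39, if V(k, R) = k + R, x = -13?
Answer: 9438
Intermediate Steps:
V(k, R) = R + k
(V(x, -17) + 272)*39 = ((-17 - 13) + 272)*39 = (-30 + 272)*39 = 242*39 = 9438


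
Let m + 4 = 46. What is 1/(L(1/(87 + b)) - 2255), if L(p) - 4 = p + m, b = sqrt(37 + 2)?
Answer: -16633683/36743613565 + sqrt(39)/36743613565 ≈ -0.00045270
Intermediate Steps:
m = 42 (m = -4 + 46 = 42)
b = sqrt(39) ≈ 6.2450
L(p) = 46 + p (L(p) = 4 + (p + 42) = 4 + (42 + p) = 46 + p)
1/(L(1/(87 + b)) - 2255) = 1/((46 + 1/(87 + sqrt(39))) - 2255) = 1/(-2209 + 1/(87 + sqrt(39)))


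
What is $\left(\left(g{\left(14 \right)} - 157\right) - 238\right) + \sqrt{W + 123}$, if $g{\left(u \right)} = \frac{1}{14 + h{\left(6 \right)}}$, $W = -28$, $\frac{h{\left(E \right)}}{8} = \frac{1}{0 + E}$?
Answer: $- \frac{18167}{46} + \sqrt{95} \approx -385.19$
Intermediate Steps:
$h{\left(E \right)} = \frac{8}{E}$ ($h{\left(E \right)} = \frac{8}{0 + E} = \frac{8}{E}$)
$g{\left(u \right)} = \frac{3}{46}$ ($g{\left(u \right)} = \frac{1}{14 + \frac{8}{6}} = \frac{1}{14 + 8 \cdot \frac{1}{6}} = \frac{1}{14 + \frac{4}{3}} = \frac{1}{\frac{46}{3}} = \frac{3}{46}$)
$\left(\left(g{\left(14 \right)} - 157\right) - 238\right) + \sqrt{W + 123} = \left(\left(\frac{3}{46} - 157\right) - 238\right) + \sqrt{-28 + 123} = \left(- \frac{7219}{46} - 238\right) + \sqrt{95} = - \frac{18167}{46} + \sqrt{95}$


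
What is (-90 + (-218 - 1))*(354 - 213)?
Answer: -43569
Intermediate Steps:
(-90 + (-218 - 1))*(354 - 213) = (-90 - 219)*141 = -309*141 = -43569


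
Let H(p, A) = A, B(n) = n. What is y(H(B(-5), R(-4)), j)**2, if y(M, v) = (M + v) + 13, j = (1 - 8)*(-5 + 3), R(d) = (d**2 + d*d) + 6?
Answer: 4225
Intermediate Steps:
R(d) = 6 + 2*d**2 (R(d) = (d**2 + d**2) + 6 = 2*d**2 + 6 = 6 + 2*d**2)
j = 14 (j = -7*(-2) = 14)
y(M, v) = 13 + M + v
y(H(B(-5), R(-4)), j)**2 = (13 + (6 + 2*(-4)**2) + 14)**2 = (13 + (6 + 2*16) + 14)**2 = (13 + (6 + 32) + 14)**2 = (13 + 38 + 14)**2 = 65**2 = 4225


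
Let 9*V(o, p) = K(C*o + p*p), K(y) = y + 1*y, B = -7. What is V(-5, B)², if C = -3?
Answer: 16384/81 ≈ 202.27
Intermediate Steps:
K(y) = 2*y (K(y) = y + y = 2*y)
V(o, p) = -2*o/3 + 2*p²/9 (V(o, p) = (2*(-3*o + p*p))/9 = (2*(-3*o + p²))/9 = (2*(p² - 3*o))/9 = (-6*o + 2*p²)/9 = -2*o/3 + 2*p²/9)
V(-5, B)² = (-⅔*(-5) + (2/9)*(-7)²)² = (10/3 + (2/9)*49)² = (10/3 + 98/9)² = (128/9)² = 16384/81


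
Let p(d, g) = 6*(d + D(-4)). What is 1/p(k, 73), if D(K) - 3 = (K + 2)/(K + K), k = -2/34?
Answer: 34/651 ≈ 0.052227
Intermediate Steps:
k = -1/17 (k = -2*1/34 = -1/17 ≈ -0.058824)
D(K) = 3 + (2 + K)/(2*K) (D(K) = 3 + (K + 2)/(K + K) = 3 + (2 + K)/((2*K)) = 3 + (2 + K)*(1/(2*K)) = 3 + (2 + K)/(2*K))
p(d, g) = 39/2 + 6*d (p(d, g) = 6*(d + (7/2 + 1/(-4))) = 6*(d + (7/2 - ¼)) = 6*(d + 13/4) = 6*(13/4 + d) = 39/2 + 6*d)
1/p(k, 73) = 1/(39/2 + 6*(-1/17)) = 1/(39/2 - 6/17) = 1/(651/34) = 34/651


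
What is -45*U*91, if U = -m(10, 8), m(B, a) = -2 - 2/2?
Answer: -12285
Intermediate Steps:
m(B, a) = -3 (m(B, a) = -2 - 2/2 = -2 - 1*1 = -2 - 1 = -3)
U = 3 (U = -1*(-3) = 3)
-45*U*91 = -45*3*91 = -135*91 = -12285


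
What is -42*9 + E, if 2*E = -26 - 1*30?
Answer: -406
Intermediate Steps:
E = -28 (E = (-26 - 1*30)/2 = (-26 - 30)/2 = (1/2)*(-56) = -28)
-42*9 + E = -42*9 - 28 = -378 - 28 = -406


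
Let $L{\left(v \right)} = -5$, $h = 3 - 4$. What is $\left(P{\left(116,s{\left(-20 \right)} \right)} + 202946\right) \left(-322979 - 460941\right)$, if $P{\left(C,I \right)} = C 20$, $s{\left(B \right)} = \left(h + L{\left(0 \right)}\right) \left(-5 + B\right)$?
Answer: $-160912122720$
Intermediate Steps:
$h = -1$ ($h = 3 - 4 = -1$)
$s{\left(B \right)} = 30 - 6 B$ ($s{\left(B \right)} = \left(-1 - 5\right) \left(-5 + B\right) = - 6 \left(-5 + B\right) = 30 - 6 B$)
$P{\left(C,I \right)} = 20 C$
$\left(P{\left(116,s{\left(-20 \right)} \right)} + 202946\right) \left(-322979 - 460941\right) = \left(20 \cdot 116 + 202946\right) \left(-322979 - 460941\right) = \left(2320 + 202946\right) \left(-783920\right) = 205266 \left(-783920\right) = -160912122720$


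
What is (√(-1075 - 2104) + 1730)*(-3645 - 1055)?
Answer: -8131000 - 79900*I*√11 ≈ -8.131e+6 - 2.65e+5*I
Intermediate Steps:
(√(-1075 - 2104) + 1730)*(-3645 - 1055) = (√(-3179) + 1730)*(-4700) = (17*I*√11 + 1730)*(-4700) = (1730 + 17*I*√11)*(-4700) = -8131000 - 79900*I*√11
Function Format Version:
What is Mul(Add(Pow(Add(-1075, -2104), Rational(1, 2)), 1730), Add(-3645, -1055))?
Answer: Add(-8131000, Mul(-79900, I, Pow(11, Rational(1, 2)))) ≈ Add(-8.1310e+6, Mul(-2.6500e+5, I))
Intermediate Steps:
Mul(Add(Pow(Add(-1075, -2104), Rational(1, 2)), 1730), Add(-3645, -1055)) = Mul(Add(Pow(-3179, Rational(1, 2)), 1730), -4700) = Mul(Add(Mul(17, I, Pow(11, Rational(1, 2))), 1730), -4700) = Mul(Add(1730, Mul(17, I, Pow(11, Rational(1, 2)))), -4700) = Add(-8131000, Mul(-79900, I, Pow(11, Rational(1, 2))))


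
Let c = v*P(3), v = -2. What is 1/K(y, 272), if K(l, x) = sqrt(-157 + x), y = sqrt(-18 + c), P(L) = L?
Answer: sqrt(115)/115 ≈ 0.093251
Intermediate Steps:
c = -6 (c = -2*3 = -6)
y = 2*I*sqrt(6) (y = sqrt(-18 - 6) = sqrt(-24) = 2*I*sqrt(6) ≈ 4.899*I)
1/K(y, 272) = 1/(sqrt(-157 + 272)) = 1/(sqrt(115)) = sqrt(115)/115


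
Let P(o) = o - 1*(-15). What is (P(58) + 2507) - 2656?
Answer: -76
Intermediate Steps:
P(o) = 15 + o (P(o) = o + 15 = 15 + o)
(P(58) + 2507) - 2656 = ((15 + 58) + 2507) - 2656 = (73 + 2507) - 2656 = 2580 - 2656 = -76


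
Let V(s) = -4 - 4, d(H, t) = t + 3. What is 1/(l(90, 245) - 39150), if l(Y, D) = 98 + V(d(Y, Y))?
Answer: -1/39060 ≈ -2.5602e-5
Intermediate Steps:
d(H, t) = 3 + t
V(s) = -8
l(Y, D) = 90 (l(Y, D) = 98 - 8 = 90)
1/(l(90, 245) - 39150) = 1/(90 - 39150) = 1/(-39060) = -1/39060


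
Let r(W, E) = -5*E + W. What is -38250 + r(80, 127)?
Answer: -38805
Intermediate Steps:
r(W, E) = W - 5*E
-38250 + r(80, 127) = -38250 + (80 - 5*127) = -38250 + (80 - 635) = -38250 - 555 = -38805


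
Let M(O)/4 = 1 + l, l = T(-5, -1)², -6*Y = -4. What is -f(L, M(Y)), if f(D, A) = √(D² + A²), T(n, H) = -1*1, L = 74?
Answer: -2*√1385 ≈ -74.431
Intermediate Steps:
Y = ⅔ (Y = -⅙*(-4) = ⅔ ≈ 0.66667)
T(n, H) = -1
l = 1 (l = (-1)² = 1)
M(O) = 8 (M(O) = 4*(1 + 1) = 4*2 = 8)
f(D, A) = √(A² + D²)
-f(L, M(Y)) = -√(8² + 74²) = -√(64 + 5476) = -√5540 = -2*√1385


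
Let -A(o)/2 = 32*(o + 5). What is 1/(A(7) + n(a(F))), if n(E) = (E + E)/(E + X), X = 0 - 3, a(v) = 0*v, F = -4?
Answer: -1/768 ≈ -0.0013021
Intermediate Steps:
a(v) = 0
X = -3
A(o) = -320 - 64*o (A(o) = -64*(o + 5) = -64*(5 + o) = -2*(160 + 32*o) = -320 - 64*o)
n(E) = 2*E/(-3 + E) (n(E) = (E + E)/(E - 3) = (2*E)/(-3 + E) = 2*E/(-3 + E))
1/(A(7) + n(a(F))) = 1/((-320 - 64*7) + 2*0/(-3 + 0)) = 1/((-320 - 448) + 2*0/(-3)) = 1/(-768 + 2*0*(-⅓)) = 1/(-768 + 0) = 1/(-768) = -1/768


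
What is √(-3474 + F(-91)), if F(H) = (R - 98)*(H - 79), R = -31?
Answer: 2*√4614 ≈ 135.85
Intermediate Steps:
F(H) = 10191 - 129*H (F(H) = (-31 - 98)*(H - 79) = -129*(-79 + H) = 10191 - 129*H)
√(-3474 + F(-91)) = √(-3474 + (10191 - 129*(-91))) = √(-3474 + (10191 + 11739)) = √(-3474 + 21930) = √18456 = 2*√4614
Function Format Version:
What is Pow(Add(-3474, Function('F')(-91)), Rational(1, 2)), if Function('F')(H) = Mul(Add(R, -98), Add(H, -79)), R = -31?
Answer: Mul(2, Pow(4614, Rational(1, 2))) ≈ 135.85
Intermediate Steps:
Function('F')(H) = Add(10191, Mul(-129, H)) (Function('F')(H) = Mul(Add(-31, -98), Add(H, -79)) = Mul(-129, Add(-79, H)) = Add(10191, Mul(-129, H)))
Pow(Add(-3474, Function('F')(-91)), Rational(1, 2)) = Pow(Add(-3474, Add(10191, Mul(-129, -91))), Rational(1, 2)) = Pow(Add(-3474, Add(10191, 11739)), Rational(1, 2)) = Pow(Add(-3474, 21930), Rational(1, 2)) = Pow(18456, Rational(1, 2)) = Mul(2, Pow(4614, Rational(1, 2)))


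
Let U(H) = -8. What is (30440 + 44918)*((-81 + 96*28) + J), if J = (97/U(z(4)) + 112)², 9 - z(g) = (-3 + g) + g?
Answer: 30340977071/32 ≈ 9.4816e+8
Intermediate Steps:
z(g) = 12 - 2*g (z(g) = 9 - ((-3 + g) + g) = 9 - (-3 + 2*g) = 9 + (3 - 2*g) = 12 - 2*g)
J = 638401/64 (J = (97/(-8) + 112)² = (97*(-⅛) + 112)² = (-97/8 + 112)² = (799/8)² = 638401/64 ≈ 9975.0)
(30440 + 44918)*((-81 + 96*28) + J) = (30440 + 44918)*((-81 + 96*28) + 638401/64) = 75358*((-81 + 2688) + 638401/64) = 75358*(2607 + 638401/64) = 75358*(805249/64) = 30340977071/32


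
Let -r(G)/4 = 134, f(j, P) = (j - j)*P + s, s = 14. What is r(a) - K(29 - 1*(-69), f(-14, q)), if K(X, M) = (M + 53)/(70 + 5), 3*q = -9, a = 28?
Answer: -40267/75 ≈ -536.89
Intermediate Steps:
q = -3 (q = (⅓)*(-9) = -3)
f(j, P) = 14 (f(j, P) = (j - j)*P + 14 = 0*P + 14 = 0 + 14 = 14)
K(X, M) = 53/75 + M/75 (K(X, M) = (53 + M)/75 = (53 + M)*(1/75) = 53/75 + M/75)
r(G) = -536 (r(G) = -4*134 = -536)
r(a) - K(29 - 1*(-69), f(-14, q)) = -536 - (53/75 + (1/75)*14) = -536 - (53/75 + 14/75) = -536 - 1*67/75 = -536 - 67/75 = -40267/75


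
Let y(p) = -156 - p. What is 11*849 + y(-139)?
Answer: 9322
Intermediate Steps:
11*849 + y(-139) = 11*849 + (-156 - 1*(-139)) = 9339 + (-156 + 139) = 9339 - 17 = 9322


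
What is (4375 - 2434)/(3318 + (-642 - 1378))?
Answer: 1941/1298 ≈ 1.4954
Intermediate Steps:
(4375 - 2434)/(3318 + (-642 - 1378)) = 1941/(3318 - 2020) = 1941/1298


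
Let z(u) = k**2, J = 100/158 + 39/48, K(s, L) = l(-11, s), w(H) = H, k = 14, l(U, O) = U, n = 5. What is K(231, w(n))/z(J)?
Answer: -11/196 ≈ -0.056122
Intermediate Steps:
K(s, L) = -11
J = 1827/1264 (J = 100*(1/158) + 39*(1/48) = 50/79 + 13/16 = 1827/1264 ≈ 1.4454)
z(u) = 196 (z(u) = 14**2 = 196)
K(231, w(n))/z(J) = -11/196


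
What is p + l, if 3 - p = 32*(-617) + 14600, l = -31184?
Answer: -26037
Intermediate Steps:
p = 5147 (p = 3 - (32*(-617) + 14600) = 3 - (-19744 + 14600) = 3 - 1*(-5144) = 3 + 5144 = 5147)
p + l = 5147 - 31184 = -26037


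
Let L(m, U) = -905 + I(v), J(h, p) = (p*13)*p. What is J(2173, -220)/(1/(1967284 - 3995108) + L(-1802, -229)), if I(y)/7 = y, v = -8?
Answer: -255181372160/389747773 ≈ -654.73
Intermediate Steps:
I(y) = 7*y
J(h, p) = 13*p**2 (J(h, p) = (13*p)*p = 13*p**2)
L(m, U) = -961 (L(m, U) = -905 + 7*(-8) = -905 - 56 = -961)
J(2173, -220)/(1/(1967284 - 3995108) + L(-1802, -229)) = (13*(-220)**2)/(1/(1967284 - 3995108) - 961) = (13*48400)/(1/(-2027824) - 961) = 629200/(-1/2027824 - 961) = 629200/(-1948738865/2027824) = 629200*(-2027824/1948738865) = -255181372160/389747773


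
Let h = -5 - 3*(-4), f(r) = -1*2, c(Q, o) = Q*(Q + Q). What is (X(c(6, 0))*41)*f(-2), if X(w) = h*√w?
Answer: -3444*√2 ≈ -4870.6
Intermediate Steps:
c(Q, o) = 2*Q² (c(Q, o) = Q*(2*Q) = 2*Q²)
f(r) = -2
h = 7 (h = -5 + 12 = 7)
X(w) = 7*√w
(X(c(6, 0))*41)*f(-2) = ((7*√(2*6²))*41)*(-2) = ((7*√(2*36))*41)*(-2) = ((7*√72)*41)*(-2) = ((7*(6*√2))*41)*(-2) = ((42*√2)*41)*(-2) = (1722*√2)*(-2) = -3444*√2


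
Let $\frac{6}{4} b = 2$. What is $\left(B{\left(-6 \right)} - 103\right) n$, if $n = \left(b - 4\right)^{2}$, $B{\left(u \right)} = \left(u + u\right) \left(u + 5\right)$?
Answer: $- \frac{5824}{9} \approx -647.11$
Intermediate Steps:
$B{\left(u \right)} = 2 u \left(5 + u\right)$
$b = \frac{4}{3}$ ($b = \frac{2}{3} \cdot 2 = \frac{4}{3} \approx 1.3333$)
$n = \frac{64}{9}$ ($n = \left(\frac{4}{3} - 4\right)^{2} = \left(- \frac{8}{3}\right)^{2} = \frac{64}{9} \approx 7.1111$)
$\left(B{\left(-6 \right)} - 103\right) n = \left(2 \left(-6\right) \left(5 - 6\right) - 103\right) \frac{64}{9} = \left(2 \left(-6\right) \left(-1\right) - 103\right) \frac{64}{9} = \left(12 - 103\right) \frac{64}{9} = \left(-91\right) \frac{64}{9} = - \frac{5824}{9}$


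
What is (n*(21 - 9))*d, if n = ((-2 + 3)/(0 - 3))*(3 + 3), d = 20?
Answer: -480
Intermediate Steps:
n = -2 (n = (1/(-3))*6 = (1*(-⅓))*6 = -⅓*6 = -2)
(n*(21 - 9))*d = -2*(21 - 9)*20 = -2*12*20 = -24*20 = -480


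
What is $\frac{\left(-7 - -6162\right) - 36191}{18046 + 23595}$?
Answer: $- \frac{30036}{41641} \approx -0.72131$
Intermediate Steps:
$\frac{\left(-7 - -6162\right) - 36191}{18046 + 23595} = \frac{\left(-7 + 6162\right) - 36191}{41641} = \left(6155 - 36191\right) \frac{1}{41641} = \left(-30036\right) \frac{1}{41641} = - \frac{30036}{41641}$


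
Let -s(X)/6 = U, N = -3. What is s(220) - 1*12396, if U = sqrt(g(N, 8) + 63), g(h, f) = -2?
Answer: -12396 - 6*sqrt(61) ≈ -12443.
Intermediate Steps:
U = sqrt(61) (U = sqrt(-2 + 63) = sqrt(61) ≈ 7.8102)
s(X) = -6*sqrt(61)
s(220) - 1*12396 = -6*sqrt(61) - 1*12396 = -6*sqrt(61) - 12396 = -12396 - 6*sqrt(61)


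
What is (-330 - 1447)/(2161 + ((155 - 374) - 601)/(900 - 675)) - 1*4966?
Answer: -482184211/97081 ≈ -4966.8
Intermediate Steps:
(-330 - 1447)/(2161 + ((155 - 374) - 601)/(900 - 675)) - 1*4966 = -1777/(2161 + (-219 - 601)/225) - 4966 = -1777/(2161 - 820*1/225) - 4966 = -1777/(2161 - 164/45) - 4966 = -1777/97081/45 - 4966 = -1777*45/97081 - 4966 = -79965/97081 - 4966 = -482184211/97081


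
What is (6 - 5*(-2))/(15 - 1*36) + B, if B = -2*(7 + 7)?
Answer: -604/21 ≈ -28.762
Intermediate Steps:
B = -28 (B = -2*14 = -28)
(6 - 5*(-2))/(15 - 1*36) + B = (6 - 5*(-2))/(15 - 1*36) - 28 = (6 + 10)/(15 - 36) - 28 = 16/(-21) - 28 = -1/21*16 - 28 = -16/21 - 28 = -604/21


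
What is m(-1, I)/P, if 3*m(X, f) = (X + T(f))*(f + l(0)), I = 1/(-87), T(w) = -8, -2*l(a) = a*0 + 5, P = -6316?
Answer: -437/366328 ≈ -0.0011929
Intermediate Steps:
l(a) = -5/2 (l(a) = -(a*0 + 5)/2 = -(0 + 5)/2 = -1/2*5 = -5/2)
I = -1/87 ≈ -0.011494
m(X, f) = (-8 + X)*(-5/2 + f)/3 (m(X, f) = ((X - 8)*(f - 5/2))/3 = ((-8 + X)*(-5/2 + f))/3 = (-8 + X)*(-5/2 + f)/3)
m(-1, I)/P = (20/3 - 8/3*(-1/87) - 5/6*(-1) + (1/3)*(-1)*(-1/87))/(-6316) = (20/3 + 8/261 + 5/6 + 1/261)*(-1/6316) = (437/58)*(-1/6316) = -437/366328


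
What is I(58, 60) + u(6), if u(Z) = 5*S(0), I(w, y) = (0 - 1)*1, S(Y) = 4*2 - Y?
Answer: 39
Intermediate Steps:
S(Y) = 8 - Y
I(w, y) = -1 (I(w, y) = -1*1 = -1)
u(Z) = 40 (u(Z) = 5*(8 - 1*0) = 5*(8 + 0) = 5*8 = 40)
I(58, 60) + u(6) = -1 + 40 = 39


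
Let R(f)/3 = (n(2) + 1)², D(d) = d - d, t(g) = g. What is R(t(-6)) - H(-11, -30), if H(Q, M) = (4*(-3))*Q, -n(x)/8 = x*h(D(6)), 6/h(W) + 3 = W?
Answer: 3135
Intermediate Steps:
D(d) = 0
h(W) = 6/(-3 + W)
n(x) = 16*x (n(x) = -8*x*6/(-3 + 0) = -8*x*6/(-3) = -8*x*6*(-⅓) = -8*x*(-2) = -(-16)*x = 16*x)
H(Q, M) = -12*Q
R(f) = 3267 (R(f) = 3*(16*2 + 1)² = 3*(32 + 1)² = 3*33² = 3*1089 = 3267)
R(t(-6)) - H(-11, -30) = 3267 - (-12)*(-11) = 3267 - 1*132 = 3267 - 132 = 3135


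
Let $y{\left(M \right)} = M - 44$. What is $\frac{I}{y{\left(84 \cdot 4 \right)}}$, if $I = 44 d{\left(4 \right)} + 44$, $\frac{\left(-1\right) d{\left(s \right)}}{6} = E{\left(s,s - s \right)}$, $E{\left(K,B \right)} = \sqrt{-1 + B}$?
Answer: $\frac{11}{73} - \frac{66 i}{73} \approx 0.15068 - 0.90411 i$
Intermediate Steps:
$d{\left(s \right)} = - 6 i$ ($d{\left(s \right)} = - 6 \sqrt{-1 + \left(s - s\right)} = - 6 \sqrt{-1 + 0} = - 6 \sqrt{-1} = - 6 i$)
$y{\left(M \right)} = -44 + M$ ($y{\left(M \right)} = M - 44 = -44 + M$)
$I = 44 - 264 i$ ($I = 44 \left(- 6 i\right) + 44 = - 264 i + 44 = 44 - 264 i \approx 44.0 - 264.0 i$)
$\frac{I}{y{\left(84 \cdot 4 \right)}} = \frac{44 - 264 i}{-44 + 84 \cdot 4} = \frac{44 - 264 i}{-44 + 336} = \frac{44 - 264 i}{292} = \left(44 - 264 i\right) \frac{1}{292} = \frac{11}{73} - \frac{66 i}{73}$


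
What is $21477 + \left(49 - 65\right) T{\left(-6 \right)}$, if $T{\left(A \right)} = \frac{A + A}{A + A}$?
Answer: $21461$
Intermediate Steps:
$T{\left(A \right)} = 1$ ($T{\left(A \right)} = \frac{2 A}{2 A} = 2 A \frac{1}{2 A} = 1$)
$21477 + \left(49 - 65\right) T{\left(-6 \right)} = 21477 + \left(49 - 65\right) 1 = 21477 - 16 = 21461$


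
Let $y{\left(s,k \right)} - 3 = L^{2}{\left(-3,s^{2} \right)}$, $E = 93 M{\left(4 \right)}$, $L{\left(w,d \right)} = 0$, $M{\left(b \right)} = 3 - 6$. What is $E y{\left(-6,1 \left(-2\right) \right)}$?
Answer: $-837$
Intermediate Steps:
$M{\left(b \right)} = -3$ ($M{\left(b \right)} = 3 - 6 = -3$)
$E = -279$ ($E = 93 \left(-3\right) = -279$)
$y{\left(s,k \right)} = 3$ ($y{\left(s,k \right)} = 3 + 0^{2} = 3 + 0 = 3$)
$E y{\left(-6,1 \left(-2\right) \right)} = \left(-279\right) 3 = -837$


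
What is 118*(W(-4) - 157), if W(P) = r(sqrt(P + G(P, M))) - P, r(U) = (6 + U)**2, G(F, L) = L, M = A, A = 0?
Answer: -14278 + 2832*I ≈ -14278.0 + 2832.0*I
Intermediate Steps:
M = 0
W(P) = (6 + sqrt(P))**2 - P (W(P) = (6 + sqrt(P + 0))**2 - P = (6 + sqrt(P))**2 - P)
118*(W(-4) - 157) = 118*((36 + 12*sqrt(-4)) - 157) = 118*((36 + 12*(2*I)) - 157) = 118*((36 + 24*I) - 157) = 118*(-121 + 24*I) = -14278 + 2832*I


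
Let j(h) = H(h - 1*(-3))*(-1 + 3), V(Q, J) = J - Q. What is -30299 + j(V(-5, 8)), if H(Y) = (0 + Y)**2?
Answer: -29787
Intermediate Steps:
H(Y) = Y**2
j(h) = 2*(3 + h)**2 (j(h) = (h - 1*(-3))**2*(-1 + 3) = (h + 3)**2*2 = (3 + h)**2*2 = 2*(3 + h)**2)
-30299 + j(V(-5, 8)) = -30299 + 2*(3 + (8 - 1*(-5)))**2 = -30299 + 2*(3 + (8 + 5))**2 = -30299 + 2*(3 + 13)**2 = -30299 + 2*16**2 = -30299 + 2*256 = -30299 + 512 = -29787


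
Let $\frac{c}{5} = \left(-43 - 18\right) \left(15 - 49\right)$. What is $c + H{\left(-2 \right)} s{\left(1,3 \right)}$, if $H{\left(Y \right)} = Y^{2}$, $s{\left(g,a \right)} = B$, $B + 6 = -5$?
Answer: $10326$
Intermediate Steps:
$B = -11$ ($B = -6 - 5 = -11$)
$s{\left(g,a \right)} = -11$
$c = 10370$ ($c = 5 \left(-43 - 18\right) \left(15 - 49\right) = 5 \left(\left(-61\right) \left(-34\right)\right) = 5 \cdot 2074 = 10370$)
$c + H{\left(-2 \right)} s{\left(1,3 \right)} = 10370 + \left(-2\right)^{2} \left(-11\right) = 10370 + 4 \left(-11\right) = 10370 - 44 = 10326$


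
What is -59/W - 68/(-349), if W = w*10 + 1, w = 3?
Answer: -18483/10819 ≈ -1.7084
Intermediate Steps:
W = 31 (W = 3*10 + 1 = 30 + 1 = 31)
-59/W - 68/(-349) = -59/31 - 68/(-349) = -59*1/31 - 68*(-1/349) = -59/31 + 68/349 = -18483/10819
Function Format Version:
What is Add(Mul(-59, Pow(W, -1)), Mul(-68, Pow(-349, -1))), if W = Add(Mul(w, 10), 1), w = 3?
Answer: Rational(-18483, 10819) ≈ -1.7084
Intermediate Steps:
W = 31 (W = Add(Mul(3, 10), 1) = Add(30, 1) = 31)
Add(Mul(-59, Pow(W, -1)), Mul(-68, Pow(-349, -1))) = Add(Mul(-59, Pow(31, -1)), Mul(-68, Pow(-349, -1))) = Add(Mul(-59, Rational(1, 31)), Mul(-68, Rational(-1, 349))) = Add(Rational(-59, 31), Rational(68, 349)) = Rational(-18483, 10819)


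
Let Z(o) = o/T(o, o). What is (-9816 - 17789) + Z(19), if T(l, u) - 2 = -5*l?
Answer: -2567284/93 ≈ -27605.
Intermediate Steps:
T(l, u) = 2 - 5*l
Z(o) = o/(2 - 5*o)
(-9816 - 17789) + Z(19) = (-9816 - 17789) - 1*19/(-2 + 5*19) = -27605 - 1*19/(-2 + 95) = -27605 - 1*19/93 = -27605 - 1*19*1/93 = -27605 - 19/93 = -2567284/93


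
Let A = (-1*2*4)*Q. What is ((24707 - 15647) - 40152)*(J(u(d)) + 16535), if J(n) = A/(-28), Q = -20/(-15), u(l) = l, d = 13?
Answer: -3598826452/7 ≈ -5.1412e+8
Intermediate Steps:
Q = 4/3 (Q = -20*(-1/15) = 4/3 ≈ 1.3333)
A = -32/3 (A = (-1*2*4)*(4/3) = -2*4*(4/3) = -8*4/3 = -32/3 ≈ -10.667)
J(n) = 8/21 (J(n) = -32/3/(-28) = -32/3*(-1/28) = 8/21)
((24707 - 15647) - 40152)*(J(u(d)) + 16535) = ((24707 - 15647) - 40152)*(8/21 + 16535) = (9060 - 40152)*(347243/21) = -31092*347243/21 = -3598826452/7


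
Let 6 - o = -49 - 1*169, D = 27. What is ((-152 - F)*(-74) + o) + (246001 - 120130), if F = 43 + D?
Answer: 142523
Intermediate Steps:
o = 224 (o = 6 - (-49 - 1*169) = 6 - (-49 - 169) = 6 - 1*(-218) = 6 + 218 = 224)
F = 70 (F = 43 + 27 = 70)
((-152 - F)*(-74) + o) + (246001 - 120130) = ((-152 - 1*70)*(-74) + 224) + (246001 - 120130) = ((-152 - 70)*(-74) + 224) + 125871 = (-222*(-74) + 224) + 125871 = (16428 + 224) + 125871 = 16652 + 125871 = 142523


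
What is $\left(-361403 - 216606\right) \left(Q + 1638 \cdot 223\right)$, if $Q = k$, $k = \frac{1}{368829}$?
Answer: $- \frac{77871478829763323}{368829} \approx -2.1113 \cdot 10^{11}$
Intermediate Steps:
$k = \frac{1}{368829} \approx 2.7113 \cdot 10^{-6}$
$Q = \frac{1}{368829} \approx 2.7113 \cdot 10^{-6}$
$\left(-361403 - 216606\right) \left(Q + 1638 \cdot 223\right) = \left(-361403 - 216606\right) \left(\frac{1}{368829} + 1638 \cdot 223\right) = - 578009 \left(\frac{1}{368829} + 365274\right) = \left(-578009\right) \frac{134723644147}{368829} = - \frac{77871478829763323}{368829}$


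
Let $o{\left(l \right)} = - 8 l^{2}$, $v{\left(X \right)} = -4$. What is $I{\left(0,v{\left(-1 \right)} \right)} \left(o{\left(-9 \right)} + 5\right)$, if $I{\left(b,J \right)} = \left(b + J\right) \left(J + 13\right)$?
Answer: $23148$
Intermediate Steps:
$I{\left(b,J \right)} = \left(13 + J\right) \left(J + b\right)$ ($I{\left(b,J \right)} = \left(J + b\right) \left(13 + J\right) = \left(13 + J\right) \left(J + b\right)$)
$I{\left(0,v{\left(-1 \right)} \right)} \left(o{\left(-9 \right)} + 5\right) = \left(\left(-4\right)^{2} + 13 \left(-4\right) + 13 \cdot 0 - 0\right) \left(- 8 \left(-9\right)^{2} + 5\right) = \left(16 - 52 + 0 + 0\right) \left(\left(-8\right) 81 + 5\right) = - 36 \left(-648 + 5\right) = \left(-36\right) \left(-643\right) = 23148$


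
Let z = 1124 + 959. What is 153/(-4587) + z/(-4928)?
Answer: -312385/684992 ≈ -0.45604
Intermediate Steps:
z = 2083
153/(-4587) + z/(-4928) = 153/(-4587) + 2083/(-4928) = 153*(-1/4587) + 2083*(-1/4928) = -51/1529 - 2083/4928 = -312385/684992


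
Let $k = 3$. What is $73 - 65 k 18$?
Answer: $-3437$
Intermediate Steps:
$73 - 65 k 18 = 73 - 65 \cdot 3 \cdot 18 = 73 - 3510 = -3437$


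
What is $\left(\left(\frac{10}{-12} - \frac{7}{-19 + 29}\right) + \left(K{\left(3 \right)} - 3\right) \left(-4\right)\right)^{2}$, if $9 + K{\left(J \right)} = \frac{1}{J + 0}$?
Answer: $\frac{458329}{225} \approx 2037.0$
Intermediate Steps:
$K{\left(J \right)} = -9 + \frac{1}{J}$ ($K{\left(J \right)} = -9 + \frac{1}{J + 0} = -9 + \frac{1}{J}$)
$\left(\left(\frac{10}{-12} - \frac{7}{-19 + 29}\right) + \left(K{\left(3 \right)} - 3\right) \left(-4\right)\right)^{2} = \left(\left(\frac{10}{-12} - \frac{7}{-19 + 29}\right) + \left(\left(-9 + \frac{1}{3}\right) - 3\right) \left(-4\right)\right)^{2} = \left(\left(10 \left(- \frac{1}{12}\right) - \frac{7}{10}\right) + \left(\left(-9 + \frac{1}{3}\right) - 3\right) \left(-4\right)\right)^{2} = \left(\left(- \frac{5}{6} - \frac{7}{10}\right) + \left(- \frac{26}{3} - 3\right) \left(-4\right)\right)^{2} = \left(\left(- \frac{5}{6} - \frac{7}{10}\right) - - \frac{140}{3}\right)^{2} = \left(- \frac{23}{15} + \frac{140}{3}\right)^{2} = \left(\frac{677}{15}\right)^{2} = \frac{458329}{225}$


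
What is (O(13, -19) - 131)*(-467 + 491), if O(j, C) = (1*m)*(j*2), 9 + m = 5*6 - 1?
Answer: 9336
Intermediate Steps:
m = 20 (m = -9 + (5*6 - 1) = -9 + (30 - 1) = -9 + 29 = 20)
O(j, C) = 40*j (O(j, C) = (1*20)*(j*2) = 20*(2*j) = 40*j)
(O(13, -19) - 131)*(-467 + 491) = (40*13 - 131)*(-467 + 491) = (520 - 131)*24 = 389*24 = 9336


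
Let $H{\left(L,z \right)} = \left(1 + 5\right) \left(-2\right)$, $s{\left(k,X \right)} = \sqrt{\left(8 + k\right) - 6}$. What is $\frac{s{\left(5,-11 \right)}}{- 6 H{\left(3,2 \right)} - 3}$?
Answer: $\frac{\sqrt{7}}{69} \approx 0.038344$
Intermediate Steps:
$s{\left(k,X \right)} = \sqrt{2 + k}$
$H{\left(L,z \right)} = -12$ ($H{\left(L,z \right)} = 6 \left(-2\right) = -12$)
$\frac{s{\left(5,-11 \right)}}{- 6 H{\left(3,2 \right)} - 3} = \frac{\sqrt{2 + 5}}{\left(-6\right) \left(-12\right) - 3} = \frac{\sqrt{7}}{72 - 3} = \frac{\sqrt{7}}{69}$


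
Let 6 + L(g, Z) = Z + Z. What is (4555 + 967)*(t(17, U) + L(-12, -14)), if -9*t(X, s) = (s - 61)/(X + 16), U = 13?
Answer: -1681700/9 ≈ -1.8686e+5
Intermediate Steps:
L(g, Z) = -6 + 2*Z (L(g, Z) = -6 + (Z + Z) = -6 + 2*Z)
t(X, s) = -(-61 + s)/(9*(16 + X)) (t(X, s) = -(s - 61)/(9*(X + 16)) = -(-61 + s)/(9*(16 + X)))
(4555 + 967)*(t(17, U) + L(-12, -14)) = (4555 + 967)*((61 - 1*13)/(9*(16 + 17)) + (-6 + 2*(-14))) = 5522*((⅑)*(61 - 13)/33 + (-6 - 28)) = 5522*((⅑)*(1/33)*48 - 34) = 5522*(16/99 - 34) = 5522*(-3350/99) = -1681700/9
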